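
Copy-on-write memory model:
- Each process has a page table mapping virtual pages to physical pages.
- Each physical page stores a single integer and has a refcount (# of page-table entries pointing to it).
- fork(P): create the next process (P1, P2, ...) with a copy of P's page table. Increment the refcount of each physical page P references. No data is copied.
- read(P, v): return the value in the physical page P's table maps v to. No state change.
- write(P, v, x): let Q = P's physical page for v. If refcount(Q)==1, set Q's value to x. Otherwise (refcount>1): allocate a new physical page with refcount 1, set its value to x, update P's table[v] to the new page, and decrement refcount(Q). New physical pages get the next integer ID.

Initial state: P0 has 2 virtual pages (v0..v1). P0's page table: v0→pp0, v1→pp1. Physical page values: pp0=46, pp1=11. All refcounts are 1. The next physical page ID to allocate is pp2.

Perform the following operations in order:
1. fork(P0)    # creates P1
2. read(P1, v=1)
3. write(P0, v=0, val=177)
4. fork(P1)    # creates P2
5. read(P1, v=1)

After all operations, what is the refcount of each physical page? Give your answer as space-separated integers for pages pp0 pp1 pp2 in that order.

Answer: 2 3 1

Derivation:
Op 1: fork(P0) -> P1. 2 ppages; refcounts: pp0:2 pp1:2
Op 2: read(P1, v1) -> 11. No state change.
Op 3: write(P0, v0, 177). refcount(pp0)=2>1 -> COPY to pp2. 3 ppages; refcounts: pp0:1 pp1:2 pp2:1
Op 4: fork(P1) -> P2. 3 ppages; refcounts: pp0:2 pp1:3 pp2:1
Op 5: read(P1, v1) -> 11. No state change.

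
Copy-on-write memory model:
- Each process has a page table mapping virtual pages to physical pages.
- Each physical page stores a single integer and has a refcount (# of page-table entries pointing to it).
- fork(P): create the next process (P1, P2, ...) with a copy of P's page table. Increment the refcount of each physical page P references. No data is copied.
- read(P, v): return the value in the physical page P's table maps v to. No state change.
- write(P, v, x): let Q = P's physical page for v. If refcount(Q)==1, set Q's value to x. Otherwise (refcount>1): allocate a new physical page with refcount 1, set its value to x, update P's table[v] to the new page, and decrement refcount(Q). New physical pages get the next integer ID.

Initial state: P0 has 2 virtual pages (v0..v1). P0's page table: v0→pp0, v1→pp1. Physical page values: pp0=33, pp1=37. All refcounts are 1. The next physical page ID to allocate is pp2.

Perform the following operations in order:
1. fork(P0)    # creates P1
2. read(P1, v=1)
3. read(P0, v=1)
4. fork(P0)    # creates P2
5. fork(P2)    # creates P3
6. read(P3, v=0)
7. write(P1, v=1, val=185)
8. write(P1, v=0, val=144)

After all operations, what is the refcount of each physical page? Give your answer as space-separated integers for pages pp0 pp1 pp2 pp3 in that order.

Op 1: fork(P0) -> P1. 2 ppages; refcounts: pp0:2 pp1:2
Op 2: read(P1, v1) -> 37. No state change.
Op 3: read(P0, v1) -> 37. No state change.
Op 4: fork(P0) -> P2. 2 ppages; refcounts: pp0:3 pp1:3
Op 5: fork(P2) -> P3. 2 ppages; refcounts: pp0:4 pp1:4
Op 6: read(P3, v0) -> 33. No state change.
Op 7: write(P1, v1, 185). refcount(pp1)=4>1 -> COPY to pp2. 3 ppages; refcounts: pp0:4 pp1:3 pp2:1
Op 8: write(P1, v0, 144). refcount(pp0)=4>1 -> COPY to pp3. 4 ppages; refcounts: pp0:3 pp1:3 pp2:1 pp3:1

Answer: 3 3 1 1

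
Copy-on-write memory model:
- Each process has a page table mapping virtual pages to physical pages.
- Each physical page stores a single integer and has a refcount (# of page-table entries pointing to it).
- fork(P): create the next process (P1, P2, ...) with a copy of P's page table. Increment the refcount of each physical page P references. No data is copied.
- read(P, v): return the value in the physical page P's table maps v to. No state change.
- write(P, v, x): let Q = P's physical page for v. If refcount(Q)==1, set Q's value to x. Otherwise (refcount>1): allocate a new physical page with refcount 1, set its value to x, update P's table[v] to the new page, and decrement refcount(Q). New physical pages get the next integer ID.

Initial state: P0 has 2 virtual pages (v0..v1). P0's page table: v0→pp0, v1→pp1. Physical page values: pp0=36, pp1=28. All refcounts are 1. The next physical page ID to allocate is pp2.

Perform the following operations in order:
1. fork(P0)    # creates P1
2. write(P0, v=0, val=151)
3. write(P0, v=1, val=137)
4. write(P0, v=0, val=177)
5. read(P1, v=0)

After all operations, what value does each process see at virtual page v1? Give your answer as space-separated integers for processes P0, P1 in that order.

Op 1: fork(P0) -> P1. 2 ppages; refcounts: pp0:2 pp1:2
Op 2: write(P0, v0, 151). refcount(pp0)=2>1 -> COPY to pp2. 3 ppages; refcounts: pp0:1 pp1:2 pp2:1
Op 3: write(P0, v1, 137). refcount(pp1)=2>1 -> COPY to pp3. 4 ppages; refcounts: pp0:1 pp1:1 pp2:1 pp3:1
Op 4: write(P0, v0, 177). refcount(pp2)=1 -> write in place. 4 ppages; refcounts: pp0:1 pp1:1 pp2:1 pp3:1
Op 5: read(P1, v0) -> 36. No state change.
P0: v1 -> pp3 = 137
P1: v1 -> pp1 = 28

Answer: 137 28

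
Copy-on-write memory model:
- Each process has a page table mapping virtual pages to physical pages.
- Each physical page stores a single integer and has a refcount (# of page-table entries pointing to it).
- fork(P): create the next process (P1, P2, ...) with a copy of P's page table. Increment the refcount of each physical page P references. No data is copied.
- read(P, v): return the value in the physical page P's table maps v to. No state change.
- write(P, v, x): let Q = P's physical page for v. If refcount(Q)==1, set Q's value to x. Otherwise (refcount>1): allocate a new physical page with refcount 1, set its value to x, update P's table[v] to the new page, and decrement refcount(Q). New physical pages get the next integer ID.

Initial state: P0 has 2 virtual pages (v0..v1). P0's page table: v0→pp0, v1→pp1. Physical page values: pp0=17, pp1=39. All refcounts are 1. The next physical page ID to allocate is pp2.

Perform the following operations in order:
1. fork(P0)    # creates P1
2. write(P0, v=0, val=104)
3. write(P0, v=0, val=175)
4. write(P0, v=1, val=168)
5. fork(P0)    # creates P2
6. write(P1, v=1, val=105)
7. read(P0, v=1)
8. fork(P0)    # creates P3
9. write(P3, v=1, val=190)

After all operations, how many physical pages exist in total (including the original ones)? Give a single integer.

Op 1: fork(P0) -> P1. 2 ppages; refcounts: pp0:2 pp1:2
Op 2: write(P0, v0, 104). refcount(pp0)=2>1 -> COPY to pp2. 3 ppages; refcounts: pp0:1 pp1:2 pp2:1
Op 3: write(P0, v0, 175). refcount(pp2)=1 -> write in place. 3 ppages; refcounts: pp0:1 pp1:2 pp2:1
Op 4: write(P0, v1, 168). refcount(pp1)=2>1 -> COPY to pp3. 4 ppages; refcounts: pp0:1 pp1:1 pp2:1 pp3:1
Op 5: fork(P0) -> P2. 4 ppages; refcounts: pp0:1 pp1:1 pp2:2 pp3:2
Op 6: write(P1, v1, 105). refcount(pp1)=1 -> write in place. 4 ppages; refcounts: pp0:1 pp1:1 pp2:2 pp3:2
Op 7: read(P0, v1) -> 168. No state change.
Op 8: fork(P0) -> P3. 4 ppages; refcounts: pp0:1 pp1:1 pp2:3 pp3:3
Op 9: write(P3, v1, 190). refcount(pp3)=3>1 -> COPY to pp4. 5 ppages; refcounts: pp0:1 pp1:1 pp2:3 pp3:2 pp4:1

Answer: 5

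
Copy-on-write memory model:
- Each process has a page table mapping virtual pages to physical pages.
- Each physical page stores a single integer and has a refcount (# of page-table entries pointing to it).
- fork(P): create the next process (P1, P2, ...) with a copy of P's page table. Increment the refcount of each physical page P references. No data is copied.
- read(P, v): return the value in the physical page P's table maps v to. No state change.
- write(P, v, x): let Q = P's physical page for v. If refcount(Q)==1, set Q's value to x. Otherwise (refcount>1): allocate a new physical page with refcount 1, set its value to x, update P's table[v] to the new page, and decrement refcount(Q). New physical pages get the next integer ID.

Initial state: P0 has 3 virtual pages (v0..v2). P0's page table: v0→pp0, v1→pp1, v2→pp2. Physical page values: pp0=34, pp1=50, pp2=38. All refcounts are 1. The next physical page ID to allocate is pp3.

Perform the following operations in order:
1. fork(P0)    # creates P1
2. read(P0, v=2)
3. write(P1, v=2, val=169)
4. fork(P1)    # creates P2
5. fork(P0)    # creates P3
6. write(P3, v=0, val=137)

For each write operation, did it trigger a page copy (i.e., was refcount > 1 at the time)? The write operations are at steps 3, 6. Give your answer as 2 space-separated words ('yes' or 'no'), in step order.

Op 1: fork(P0) -> P1. 3 ppages; refcounts: pp0:2 pp1:2 pp2:2
Op 2: read(P0, v2) -> 38. No state change.
Op 3: write(P1, v2, 169). refcount(pp2)=2>1 -> COPY to pp3. 4 ppages; refcounts: pp0:2 pp1:2 pp2:1 pp3:1
Op 4: fork(P1) -> P2. 4 ppages; refcounts: pp0:3 pp1:3 pp2:1 pp3:2
Op 5: fork(P0) -> P3. 4 ppages; refcounts: pp0:4 pp1:4 pp2:2 pp3:2
Op 6: write(P3, v0, 137). refcount(pp0)=4>1 -> COPY to pp4. 5 ppages; refcounts: pp0:3 pp1:4 pp2:2 pp3:2 pp4:1

yes yes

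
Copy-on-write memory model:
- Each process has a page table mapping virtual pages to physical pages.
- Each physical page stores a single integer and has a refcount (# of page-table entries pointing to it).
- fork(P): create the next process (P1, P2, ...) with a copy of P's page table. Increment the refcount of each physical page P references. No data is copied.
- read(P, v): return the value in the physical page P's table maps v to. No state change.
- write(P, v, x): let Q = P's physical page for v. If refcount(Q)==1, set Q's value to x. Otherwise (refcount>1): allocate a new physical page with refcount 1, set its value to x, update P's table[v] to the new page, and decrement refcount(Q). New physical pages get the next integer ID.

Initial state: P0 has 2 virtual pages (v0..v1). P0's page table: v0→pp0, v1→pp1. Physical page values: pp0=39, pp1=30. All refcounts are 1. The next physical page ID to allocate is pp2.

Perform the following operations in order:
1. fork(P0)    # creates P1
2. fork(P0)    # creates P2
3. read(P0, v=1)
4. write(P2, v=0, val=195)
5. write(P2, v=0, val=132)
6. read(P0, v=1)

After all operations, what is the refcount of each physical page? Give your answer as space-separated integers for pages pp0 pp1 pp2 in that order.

Op 1: fork(P0) -> P1. 2 ppages; refcounts: pp0:2 pp1:2
Op 2: fork(P0) -> P2. 2 ppages; refcounts: pp0:3 pp1:3
Op 3: read(P0, v1) -> 30. No state change.
Op 4: write(P2, v0, 195). refcount(pp0)=3>1 -> COPY to pp2. 3 ppages; refcounts: pp0:2 pp1:3 pp2:1
Op 5: write(P2, v0, 132). refcount(pp2)=1 -> write in place. 3 ppages; refcounts: pp0:2 pp1:3 pp2:1
Op 6: read(P0, v1) -> 30. No state change.

Answer: 2 3 1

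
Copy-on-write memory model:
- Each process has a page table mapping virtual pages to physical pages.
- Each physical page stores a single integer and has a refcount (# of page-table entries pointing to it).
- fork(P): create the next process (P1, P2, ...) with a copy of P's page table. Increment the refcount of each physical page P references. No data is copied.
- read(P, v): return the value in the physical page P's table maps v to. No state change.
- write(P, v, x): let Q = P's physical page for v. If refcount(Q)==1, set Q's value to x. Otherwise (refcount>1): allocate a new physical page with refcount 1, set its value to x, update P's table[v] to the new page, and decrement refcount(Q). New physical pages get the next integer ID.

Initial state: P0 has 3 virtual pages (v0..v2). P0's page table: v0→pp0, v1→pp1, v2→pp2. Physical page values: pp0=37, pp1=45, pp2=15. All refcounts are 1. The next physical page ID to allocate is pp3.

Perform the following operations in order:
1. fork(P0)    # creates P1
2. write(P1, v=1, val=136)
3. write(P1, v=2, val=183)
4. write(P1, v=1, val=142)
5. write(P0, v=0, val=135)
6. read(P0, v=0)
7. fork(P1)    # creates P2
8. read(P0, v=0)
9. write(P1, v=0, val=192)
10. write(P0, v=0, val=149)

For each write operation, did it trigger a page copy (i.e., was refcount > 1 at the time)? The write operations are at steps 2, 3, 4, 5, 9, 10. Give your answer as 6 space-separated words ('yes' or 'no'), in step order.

Op 1: fork(P0) -> P1. 3 ppages; refcounts: pp0:2 pp1:2 pp2:2
Op 2: write(P1, v1, 136). refcount(pp1)=2>1 -> COPY to pp3. 4 ppages; refcounts: pp0:2 pp1:1 pp2:2 pp3:1
Op 3: write(P1, v2, 183). refcount(pp2)=2>1 -> COPY to pp4. 5 ppages; refcounts: pp0:2 pp1:1 pp2:1 pp3:1 pp4:1
Op 4: write(P1, v1, 142). refcount(pp3)=1 -> write in place. 5 ppages; refcounts: pp0:2 pp1:1 pp2:1 pp3:1 pp4:1
Op 5: write(P0, v0, 135). refcount(pp0)=2>1 -> COPY to pp5. 6 ppages; refcounts: pp0:1 pp1:1 pp2:1 pp3:1 pp4:1 pp5:1
Op 6: read(P0, v0) -> 135. No state change.
Op 7: fork(P1) -> P2. 6 ppages; refcounts: pp0:2 pp1:1 pp2:1 pp3:2 pp4:2 pp5:1
Op 8: read(P0, v0) -> 135. No state change.
Op 9: write(P1, v0, 192). refcount(pp0)=2>1 -> COPY to pp6. 7 ppages; refcounts: pp0:1 pp1:1 pp2:1 pp3:2 pp4:2 pp5:1 pp6:1
Op 10: write(P0, v0, 149). refcount(pp5)=1 -> write in place. 7 ppages; refcounts: pp0:1 pp1:1 pp2:1 pp3:2 pp4:2 pp5:1 pp6:1

yes yes no yes yes no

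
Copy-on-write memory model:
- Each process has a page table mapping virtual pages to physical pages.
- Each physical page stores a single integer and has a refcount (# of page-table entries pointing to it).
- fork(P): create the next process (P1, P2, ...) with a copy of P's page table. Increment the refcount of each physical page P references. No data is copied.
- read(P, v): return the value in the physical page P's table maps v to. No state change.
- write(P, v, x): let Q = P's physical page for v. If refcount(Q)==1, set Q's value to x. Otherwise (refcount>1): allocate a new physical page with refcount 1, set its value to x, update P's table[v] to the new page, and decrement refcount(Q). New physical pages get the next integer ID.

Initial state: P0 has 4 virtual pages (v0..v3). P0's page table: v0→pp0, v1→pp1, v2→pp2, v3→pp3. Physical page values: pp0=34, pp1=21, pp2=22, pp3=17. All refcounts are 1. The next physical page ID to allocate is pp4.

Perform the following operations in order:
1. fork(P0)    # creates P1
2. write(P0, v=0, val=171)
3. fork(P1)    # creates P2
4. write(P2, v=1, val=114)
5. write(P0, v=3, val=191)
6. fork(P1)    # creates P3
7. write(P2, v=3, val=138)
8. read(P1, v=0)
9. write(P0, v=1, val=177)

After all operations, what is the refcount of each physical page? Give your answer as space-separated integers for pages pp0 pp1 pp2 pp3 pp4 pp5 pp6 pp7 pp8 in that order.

Answer: 3 2 4 2 1 1 1 1 1

Derivation:
Op 1: fork(P0) -> P1. 4 ppages; refcounts: pp0:2 pp1:2 pp2:2 pp3:2
Op 2: write(P0, v0, 171). refcount(pp0)=2>1 -> COPY to pp4. 5 ppages; refcounts: pp0:1 pp1:2 pp2:2 pp3:2 pp4:1
Op 3: fork(P1) -> P2. 5 ppages; refcounts: pp0:2 pp1:3 pp2:3 pp3:3 pp4:1
Op 4: write(P2, v1, 114). refcount(pp1)=3>1 -> COPY to pp5. 6 ppages; refcounts: pp0:2 pp1:2 pp2:3 pp3:3 pp4:1 pp5:1
Op 5: write(P0, v3, 191). refcount(pp3)=3>1 -> COPY to pp6. 7 ppages; refcounts: pp0:2 pp1:2 pp2:3 pp3:2 pp4:1 pp5:1 pp6:1
Op 6: fork(P1) -> P3. 7 ppages; refcounts: pp0:3 pp1:3 pp2:4 pp3:3 pp4:1 pp5:1 pp6:1
Op 7: write(P2, v3, 138). refcount(pp3)=3>1 -> COPY to pp7. 8 ppages; refcounts: pp0:3 pp1:3 pp2:4 pp3:2 pp4:1 pp5:1 pp6:1 pp7:1
Op 8: read(P1, v0) -> 34. No state change.
Op 9: write(P0, v1, 177). refcount(pp1)=3>1 -> COPY to pp8. 9 ppages; refcounts: pp0:3 pp1:2 pp2:4 pp3:2 pp4:1 pp5:1 pp6:1 pp7:1 pp8:1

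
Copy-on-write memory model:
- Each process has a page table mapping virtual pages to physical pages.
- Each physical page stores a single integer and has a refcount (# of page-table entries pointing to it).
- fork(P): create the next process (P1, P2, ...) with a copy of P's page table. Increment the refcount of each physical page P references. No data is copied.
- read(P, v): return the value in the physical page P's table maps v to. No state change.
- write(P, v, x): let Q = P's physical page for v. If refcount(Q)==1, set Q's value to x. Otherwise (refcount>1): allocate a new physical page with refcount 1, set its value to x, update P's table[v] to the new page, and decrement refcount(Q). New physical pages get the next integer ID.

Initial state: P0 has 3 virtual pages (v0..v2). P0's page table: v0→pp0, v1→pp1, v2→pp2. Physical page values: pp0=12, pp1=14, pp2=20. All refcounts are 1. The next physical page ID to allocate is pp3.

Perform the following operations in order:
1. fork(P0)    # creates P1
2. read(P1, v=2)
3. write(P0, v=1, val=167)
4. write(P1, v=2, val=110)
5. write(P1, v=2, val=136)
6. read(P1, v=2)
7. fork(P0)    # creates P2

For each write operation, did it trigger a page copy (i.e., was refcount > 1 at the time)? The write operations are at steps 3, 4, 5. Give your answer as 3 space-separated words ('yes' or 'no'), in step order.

Op 1: fork(P0) -> P1. 3 ppages; refcounts: pp0:2 pp1:2 pp2:2
Op 2: read(P1, v2) -> 20. No state change.
Op 3: write(P0, v1, 167). refcount(pp1)=2>1 -> COPY to pp3. 4 ppages; refcounts: pp0:2 pp1:1 pp2:2 pp3:1
Op 4: write(P1, v2, 110). refcount(pp2)=2>1 -> COPY to pp4. 5 ppages; refcounts: pp0:2 pp1:1 pp2:1 pp3:1 pp4:1
Op 5: write(P1, v2, 136). refcount(pp4)=1 -> write in place. 5 ppages; refcounts: pp0:2 pp1:1 pp2:1 pp3:1 pp4:1
Op 6: read(P1, v2) -> 136. No state change.
Op 7: fork(P0) -> P2. 5 ppages; refcounts: pp0:3 pp1:1 pp2:2 pp3:2 pp4:1

yes yes no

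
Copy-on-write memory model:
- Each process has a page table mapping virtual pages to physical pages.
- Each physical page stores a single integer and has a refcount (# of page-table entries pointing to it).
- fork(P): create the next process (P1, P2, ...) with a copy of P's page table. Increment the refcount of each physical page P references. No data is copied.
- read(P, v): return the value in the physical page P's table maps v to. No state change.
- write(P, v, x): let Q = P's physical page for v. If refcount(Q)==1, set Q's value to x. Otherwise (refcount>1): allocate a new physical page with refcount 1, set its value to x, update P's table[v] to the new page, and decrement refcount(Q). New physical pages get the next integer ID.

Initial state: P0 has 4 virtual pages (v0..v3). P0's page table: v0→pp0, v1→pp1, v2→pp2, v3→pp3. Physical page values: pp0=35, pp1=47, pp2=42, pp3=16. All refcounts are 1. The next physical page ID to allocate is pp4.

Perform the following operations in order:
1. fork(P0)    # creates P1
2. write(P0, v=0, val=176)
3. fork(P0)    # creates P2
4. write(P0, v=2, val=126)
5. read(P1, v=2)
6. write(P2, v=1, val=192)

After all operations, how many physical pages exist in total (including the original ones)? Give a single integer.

Answer: 7

Derivation:
Op 1: fork(P0) -> P1. 4 ppages; refcounts: pp0:2 pp1:2 pp2:2 pp3:2
Op 2: write(P0, v0, 176). refcount(pp0)=2>1 -> COPY to pp4. 5 ppages; refcounts: pp0:1 pp1:2 pp2:2 pp3:2 pp4:1
Op 3: fork(P0) -> P2. 5 ppages; refcounts: pp0:1 pp1:3 pp2:3 pp3:3 pp4:2
Op 4: write(P0, v2, 126). refcount(pp2)=3>1 -> COPY to pp5. 6 ppages; refcounts: pp0:1 pp1:3 pp2:2 pp3:3 pp4:2 pp5:1
Op 5: read(P1, v2) -> 42. No state change.
Op 6: write(P2, v1, 192). refcount(pp1)=3>1 -> COPY to pp6. 7 ppages; refcounts: pp0:1 pp1:2 pp2:2 pp3:3 pp4:2 pp5:1 pp6:1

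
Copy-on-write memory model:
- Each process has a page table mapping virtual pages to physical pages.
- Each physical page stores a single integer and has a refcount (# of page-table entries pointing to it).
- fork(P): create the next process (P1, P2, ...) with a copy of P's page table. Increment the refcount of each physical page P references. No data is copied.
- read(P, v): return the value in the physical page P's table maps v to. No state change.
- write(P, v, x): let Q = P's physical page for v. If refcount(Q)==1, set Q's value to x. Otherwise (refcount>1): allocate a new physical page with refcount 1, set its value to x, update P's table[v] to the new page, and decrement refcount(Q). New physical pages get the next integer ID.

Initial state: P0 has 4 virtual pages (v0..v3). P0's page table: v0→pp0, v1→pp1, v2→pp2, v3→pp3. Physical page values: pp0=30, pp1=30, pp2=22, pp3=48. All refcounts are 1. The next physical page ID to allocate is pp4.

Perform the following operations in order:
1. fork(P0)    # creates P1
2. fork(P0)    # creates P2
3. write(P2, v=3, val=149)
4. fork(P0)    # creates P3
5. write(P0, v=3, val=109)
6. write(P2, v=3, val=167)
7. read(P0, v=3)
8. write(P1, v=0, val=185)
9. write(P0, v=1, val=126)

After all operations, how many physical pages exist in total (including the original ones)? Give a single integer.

Op 1: fork(P0) -> P1. 4 ppages; refcounts: pp0:2 pp1:2 pp2:2 pp3:2
Op 2: fork(P0) -> P2. 4 ppages; refcounts: pp0:3 pp1:3 pp2:3 pp3:3
Op 3: write(P2, v3, 149). refcount(pp3)=3>1 -> COPY to pp4. 5 ppages; refcounts: pp0:3 pp1:3 pp2:3 pp3:2 pp4:1
Op 4: fork(P0) -> P3. 5 ppages; refcounts: pp0:4 pp1:4 pp2:4 pp3:3 pp4:1
Op 5: write(P0, v3, 109). refcount(pp3)=3>1 -> COPY to pp5. 6 ppages; refcounts: pp0:4 pp1:4 pp2:4 pp3:2 pp4:1 pp5:1
Op 6: write(P2, v3, 167). refcount(pp4)=1 -> write in place. 6 ppages; refcounts: pp0:4 pp1:4 pp2:4 pp3:2 pp4:1 pp5:1
Op 7: read(P0, v3) -> 109. No state change.
Op 8: write(P1, v0, 185). refcount(pp0)=4>1 -> COPY to pp6. 7 ppages; refcounts: pp0:3 pp1:4 pp2:4 pp3:2 pp4:1 pp5:1 pp6:1
Op 9: write(P0, v1, 126). refcount(pp1)=4>1 -> COPY to pp7. 8 ppages; refcounts: pp0:3 pp1:3 pp2:4 pp3:2 pp4:1 pp5:1 pp6:1 pp7:1

Answer: 8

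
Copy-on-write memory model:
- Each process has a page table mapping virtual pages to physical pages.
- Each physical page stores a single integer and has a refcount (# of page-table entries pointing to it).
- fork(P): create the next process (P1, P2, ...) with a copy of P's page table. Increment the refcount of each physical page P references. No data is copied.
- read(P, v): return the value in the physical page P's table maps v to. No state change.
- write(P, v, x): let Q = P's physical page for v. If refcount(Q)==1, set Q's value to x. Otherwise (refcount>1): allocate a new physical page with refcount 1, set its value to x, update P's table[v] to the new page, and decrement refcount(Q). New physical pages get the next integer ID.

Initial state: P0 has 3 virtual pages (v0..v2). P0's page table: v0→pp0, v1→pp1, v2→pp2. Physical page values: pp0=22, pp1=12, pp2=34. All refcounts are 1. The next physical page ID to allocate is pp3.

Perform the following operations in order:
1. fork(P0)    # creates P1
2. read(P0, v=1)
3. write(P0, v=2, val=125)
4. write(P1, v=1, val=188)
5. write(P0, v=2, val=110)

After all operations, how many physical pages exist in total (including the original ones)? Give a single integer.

Op 1: fork(P0) -> P1. 3 ppages; refcounts: pp0:2 pp1:2 pp2:2
Op 2: read(P0, v1) -> 12. No state change.
Op 3: write(P0, v2, 125). refcount(pp2)=2>1 -> COPY to pp3. 4 ppages; refcounts: pp0:2 pp1:2 pp2:1 pp3:1
Op 4: write(P1, v1, 188). refcount(pp1)=2>1 -> COPY to pp4. 5 ppages; refcounts: pp0:2 pp1:1 pp2:1 pp3:1 pp4:1
Op 5: write(P0, v2, 110). refcount(pp3)=1 -> write in place. 5 ppages; refcounts: pp0:2 pp1:1 pp2:1 pp3:1 pp4:1

Answer: 5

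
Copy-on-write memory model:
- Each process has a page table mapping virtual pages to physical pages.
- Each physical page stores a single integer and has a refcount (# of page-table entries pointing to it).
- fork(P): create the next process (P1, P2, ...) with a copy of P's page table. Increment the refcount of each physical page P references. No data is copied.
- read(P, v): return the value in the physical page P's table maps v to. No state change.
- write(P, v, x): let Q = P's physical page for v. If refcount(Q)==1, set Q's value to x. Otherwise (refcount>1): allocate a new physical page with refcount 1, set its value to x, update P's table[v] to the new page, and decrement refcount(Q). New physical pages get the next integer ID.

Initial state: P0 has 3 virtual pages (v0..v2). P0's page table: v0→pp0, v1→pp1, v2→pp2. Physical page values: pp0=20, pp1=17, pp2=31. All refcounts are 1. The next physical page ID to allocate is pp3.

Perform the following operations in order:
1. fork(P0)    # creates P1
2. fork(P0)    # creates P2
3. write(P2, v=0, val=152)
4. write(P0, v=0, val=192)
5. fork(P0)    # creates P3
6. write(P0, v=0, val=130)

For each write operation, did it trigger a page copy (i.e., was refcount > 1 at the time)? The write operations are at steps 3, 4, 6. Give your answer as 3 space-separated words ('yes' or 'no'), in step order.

Op 1: fork(P0) -> P1. 3 ppages; refcounts: pp0:2 pp1:2 pp2:2
Op 2: fork(P0) -> P2. 3 ppages; refcounts: pp0:3 pp1:3 pp2:3
Op 3: write(P2, v0, 152). refcount(pp0)=3>1 -> COPY to pp3. 4 ppages; refcounts: pp0:2 pp1:3 pp2:3 pp3:1
Op 4: write(P0, v0, 192). refcount(pp0)=2>1 -> COPY to pp4. 5 ppages; refcounts: pp0:1 pp1:3 pp2:3 pp3:1 pp4:1
Op 5: fork(P0) -> P3. 5 ppages; refcounts: pp0:1 pp1:4 pp2:4 pp3:1 pp4:2
Op 6: write(P0, v0, 130). refcount(pp4)=2>1 -> COPY to pp5. 6 ppages; refcounts: pp0:1 pp1:4 pp2:4 pp3:1 pp4:1 pp5:1

yes yes yes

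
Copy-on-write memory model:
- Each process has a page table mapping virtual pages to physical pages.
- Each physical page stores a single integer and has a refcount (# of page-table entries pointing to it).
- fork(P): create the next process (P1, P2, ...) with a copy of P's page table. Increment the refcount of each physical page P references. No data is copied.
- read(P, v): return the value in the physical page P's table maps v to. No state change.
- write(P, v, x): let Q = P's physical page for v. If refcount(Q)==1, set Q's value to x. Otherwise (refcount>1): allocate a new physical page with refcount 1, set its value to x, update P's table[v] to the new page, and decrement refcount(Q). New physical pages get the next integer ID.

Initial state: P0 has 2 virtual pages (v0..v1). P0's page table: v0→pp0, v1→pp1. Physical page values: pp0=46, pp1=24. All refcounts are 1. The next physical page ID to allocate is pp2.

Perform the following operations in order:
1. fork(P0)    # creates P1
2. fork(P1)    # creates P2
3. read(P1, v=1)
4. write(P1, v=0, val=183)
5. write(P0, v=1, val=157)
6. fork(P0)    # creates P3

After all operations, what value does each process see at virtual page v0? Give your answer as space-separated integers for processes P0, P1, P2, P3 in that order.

Answer: 46 183 46 46

Derivation:
Op 1: fork(P0) -> P1. 2 ppages; refcounts: pp0:2 pp1:2
Op 2: fork(P1) -> P2. 2 ppages; refcounts: pp0:3 pp1:3
Op 3: read(P1, v1) -> 24. No state change.
Op 4: write(P1, v0, 183). refcount(pp0)=3>1 -> COPY to pp2. 3 ppages; refcounts: pp0:2 pp1:3 pp2:1
Op 5: write(P0, v1, 157). refcount(pp1)=3>1 -> COPY to pp3. 4 ppages; refcounts: pp0:2 pp1:2 pp2:1 pp3:1
Op 6: fork(P0) -> P3. 4 ppages; refcounts: pp0:3 pp1:2 pp2:1 pp3:2
P0: v0 -> pp0 = 46
P1: v0 -> pp2 = 183
P2: v0 -> pp0 = 46
P3: v0 -> pp0 = 46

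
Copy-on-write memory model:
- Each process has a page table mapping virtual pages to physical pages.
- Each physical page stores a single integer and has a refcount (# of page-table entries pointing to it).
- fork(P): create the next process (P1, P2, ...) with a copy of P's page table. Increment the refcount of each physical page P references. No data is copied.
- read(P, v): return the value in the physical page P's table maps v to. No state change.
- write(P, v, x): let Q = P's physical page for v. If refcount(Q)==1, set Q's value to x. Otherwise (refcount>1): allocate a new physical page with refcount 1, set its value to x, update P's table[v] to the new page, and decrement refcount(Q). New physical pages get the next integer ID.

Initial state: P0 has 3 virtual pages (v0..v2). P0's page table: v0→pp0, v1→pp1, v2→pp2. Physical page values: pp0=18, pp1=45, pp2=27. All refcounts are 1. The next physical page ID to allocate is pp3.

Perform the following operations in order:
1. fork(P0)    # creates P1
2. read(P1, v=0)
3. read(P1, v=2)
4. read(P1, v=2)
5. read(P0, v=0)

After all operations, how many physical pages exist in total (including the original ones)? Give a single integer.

Op 1: fork(P0) -> P1. 3 ppages; refcounts: pp0:2 pp1:2 pp2:2
Op 2: read(P1, v0) -> 18. No state change.
Op 3: read(P1, v2) -> 27. No state change.
Op 4: read(P1, v2) -> 27. No state change.
Op 5: read(P0, v0) -> 18. No state change.

Answer: 3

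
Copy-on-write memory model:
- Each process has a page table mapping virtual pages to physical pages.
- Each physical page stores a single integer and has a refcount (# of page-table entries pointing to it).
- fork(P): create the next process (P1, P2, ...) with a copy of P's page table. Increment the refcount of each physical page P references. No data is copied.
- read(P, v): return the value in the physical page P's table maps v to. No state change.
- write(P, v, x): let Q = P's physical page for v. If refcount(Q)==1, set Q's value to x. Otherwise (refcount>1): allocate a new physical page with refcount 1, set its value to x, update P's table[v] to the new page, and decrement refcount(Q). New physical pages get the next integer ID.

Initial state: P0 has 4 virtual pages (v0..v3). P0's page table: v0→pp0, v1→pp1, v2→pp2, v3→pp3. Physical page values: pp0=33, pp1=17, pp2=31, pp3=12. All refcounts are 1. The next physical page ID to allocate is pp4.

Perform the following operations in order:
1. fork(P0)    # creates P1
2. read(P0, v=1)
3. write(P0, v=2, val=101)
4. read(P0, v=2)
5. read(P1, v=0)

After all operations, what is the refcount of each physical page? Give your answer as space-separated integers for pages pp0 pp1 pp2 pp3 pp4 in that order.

Op 1: fork(P0) -> P1. 4 ppages; refcounts: pp0:2 pp1:2 pp2:2 pp3:2
Op 2: read(P0, v1) -> 17. No state change.
Op 3: write(P0, v2, 101). refcount(pp2)=2>1 -> COPY to pp4. 5 ppages; refcounts: pp0:2 pp1:2 pp2:1 pp3:2 pp4:1
Op 4: read(P0, v2) -> 101. No state change.
Op 5: read(P1, v0) -> 33. No state change.

Answer: 2 2 1 2 1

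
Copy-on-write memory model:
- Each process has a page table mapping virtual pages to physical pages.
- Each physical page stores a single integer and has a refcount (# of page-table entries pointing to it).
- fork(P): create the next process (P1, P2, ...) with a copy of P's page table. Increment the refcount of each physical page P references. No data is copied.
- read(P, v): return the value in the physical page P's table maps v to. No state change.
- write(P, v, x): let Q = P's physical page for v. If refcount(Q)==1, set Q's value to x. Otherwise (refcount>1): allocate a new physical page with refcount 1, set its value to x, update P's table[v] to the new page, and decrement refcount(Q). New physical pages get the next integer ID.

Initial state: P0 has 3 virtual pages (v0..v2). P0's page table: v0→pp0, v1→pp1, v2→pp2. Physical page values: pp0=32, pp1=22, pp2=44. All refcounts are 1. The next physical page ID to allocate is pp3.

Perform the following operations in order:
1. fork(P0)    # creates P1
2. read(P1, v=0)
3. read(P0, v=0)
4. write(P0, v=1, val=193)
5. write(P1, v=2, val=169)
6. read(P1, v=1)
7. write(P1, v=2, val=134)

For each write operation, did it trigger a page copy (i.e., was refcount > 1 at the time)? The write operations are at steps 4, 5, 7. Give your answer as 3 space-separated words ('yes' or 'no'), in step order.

Op 1: fork(P0) -> P1. 3 ppages; refcounts: pp0:2 pp1:2 pp2:2
Op 2: read(P1, v0) -> 32. No state change.
Op 3: read(P0, v0) -> 32. No state change.
Op 4: write(P0, v1, 193). refcount(pp1)=2>1 -> COPY to pp3. 4 ppages; refcounts: pp0:2 pp1:1 pp2:2 pp3:1
Op 5: write(P1, v2, 169). refcount(pp2)=2>1 -> COPY to pp4. 5 ppages; refcounts: pp0:2 pp1:1 pp2:1 pp3:1 pp4:1
Op 6: read(P1, v1) -> 22. No state change.
Op 7: write(P1, v2, 134). refcount(pp4)=1 -> write in place. 5 ppages; refcounts: pp0:2 pp1:1 pp2:1 pp3:1 pp4:1

yes yes no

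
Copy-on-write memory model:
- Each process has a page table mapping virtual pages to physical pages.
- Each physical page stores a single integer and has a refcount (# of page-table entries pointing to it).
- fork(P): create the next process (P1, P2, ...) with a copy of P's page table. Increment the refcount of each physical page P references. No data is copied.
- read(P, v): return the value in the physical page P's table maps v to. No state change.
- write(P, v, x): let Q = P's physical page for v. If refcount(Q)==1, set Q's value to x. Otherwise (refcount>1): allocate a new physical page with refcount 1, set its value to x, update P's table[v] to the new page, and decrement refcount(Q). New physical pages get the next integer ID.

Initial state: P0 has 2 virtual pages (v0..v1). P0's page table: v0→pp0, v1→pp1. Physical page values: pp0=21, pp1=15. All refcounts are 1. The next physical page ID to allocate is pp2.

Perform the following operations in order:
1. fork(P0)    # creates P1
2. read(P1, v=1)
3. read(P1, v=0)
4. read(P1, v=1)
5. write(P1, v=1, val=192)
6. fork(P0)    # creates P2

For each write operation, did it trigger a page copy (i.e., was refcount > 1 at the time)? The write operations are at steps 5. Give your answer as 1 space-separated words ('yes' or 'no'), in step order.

Op 1: fork(P0) -> P1. 2 ppages; refcounts: pp0:2 pp1:2
Op 2: read(P1, v1) -> 15. No state change.
Op 3: read(P1, v0) -> 21. No state change.
Op 4: read(P1, v1) -> 15. No state change.
Op 5: write(P1, v1, 192). refcount(pp1)=2>1 -> COPY to pp2. 3 ppages; refcounts: pp0:2 pp1:1 pp2:1
Op 6: fork(P0) -> P2. 3 ppages; refcounts: pp0:3 pp1:2 pp2:1

yes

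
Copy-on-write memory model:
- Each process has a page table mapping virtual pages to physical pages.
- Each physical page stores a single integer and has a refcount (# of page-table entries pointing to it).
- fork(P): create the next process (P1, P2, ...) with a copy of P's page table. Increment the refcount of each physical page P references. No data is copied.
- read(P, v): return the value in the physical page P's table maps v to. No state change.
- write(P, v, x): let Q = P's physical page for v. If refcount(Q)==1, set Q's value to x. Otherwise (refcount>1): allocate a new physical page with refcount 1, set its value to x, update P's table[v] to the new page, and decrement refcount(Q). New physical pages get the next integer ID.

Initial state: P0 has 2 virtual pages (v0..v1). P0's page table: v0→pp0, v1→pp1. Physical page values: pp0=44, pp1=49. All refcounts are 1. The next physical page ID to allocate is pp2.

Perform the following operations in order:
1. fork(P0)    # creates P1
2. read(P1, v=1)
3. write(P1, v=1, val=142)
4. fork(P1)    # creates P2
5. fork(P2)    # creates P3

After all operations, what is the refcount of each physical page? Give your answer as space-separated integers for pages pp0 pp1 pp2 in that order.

Op 1: fork(P0) -> P1. 2 ppages; refcounts: pp0:2 pp1:2
Op 2: read(P1, v1) -> 49. No state change.
Op 3: write(P1, v1, 142). refcount(pp1)=2>1 -> COPY to pp2. 3 ppages; refcounts: pp0:2 pp1:1 pp2:1
Op 4: fork(P1) -> P2. 3 ppages; refcounts: pp0:3 pp1:1 pp2:2
Op 5: fork(P2) -> P3. 3 ppages; refcounts: pp0:4 pp1:1 pp2:3

Answer: 4 1 3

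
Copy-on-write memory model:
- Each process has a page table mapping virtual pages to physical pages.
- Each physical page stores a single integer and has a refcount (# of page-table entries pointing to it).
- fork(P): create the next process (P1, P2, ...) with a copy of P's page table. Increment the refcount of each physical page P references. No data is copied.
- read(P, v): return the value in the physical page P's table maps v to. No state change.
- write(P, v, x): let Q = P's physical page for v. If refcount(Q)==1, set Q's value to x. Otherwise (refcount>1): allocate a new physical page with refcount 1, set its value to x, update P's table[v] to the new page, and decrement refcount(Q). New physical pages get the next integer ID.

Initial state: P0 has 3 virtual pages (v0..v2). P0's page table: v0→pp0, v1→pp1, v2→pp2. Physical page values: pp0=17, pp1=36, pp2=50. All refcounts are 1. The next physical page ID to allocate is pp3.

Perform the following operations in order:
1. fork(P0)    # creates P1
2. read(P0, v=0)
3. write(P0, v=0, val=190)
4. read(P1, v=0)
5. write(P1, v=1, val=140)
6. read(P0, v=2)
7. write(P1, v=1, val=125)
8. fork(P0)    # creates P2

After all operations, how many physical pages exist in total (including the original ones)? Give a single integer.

Answer: 5

Derivation:
Op 1: fork(P0) -> P1. 3 ppages; refcounts: pp0:2 pp1:2 pp2:2
Op 2: read(P0, v0) -> 17. No state change.
Op 3: write(P0, v0, 190). refcount(pp0)=2>1 -> COPY to pp3. 4 ppages; refcounts: pp0:1 pp1:2 pp2:2 pp3:1
Op 4: read(P1, v0) -> 17. No state change.
Op 5: write(P1, v1, 140). refcount(pp1)=2>1 -> COPY to pp4. 5 ppages; refcounts: pp0:1 pp1:1 pp2:2 pp3:1 pp4:1
Op 6: read(P0, v2) -> 50. No state change.
Op 7: write(P1, v1, 125). refcount(pp4)=1 -> write in place. 5 ppages; refcounts: pp0:1 pp1:1 pp2:2 pp3:1 pp4:1
Op 8: fork(P0) -> P2. 5 ppages; refcounts: pp0:1 pp1:2 pp2:3 pp3:2 pp4:1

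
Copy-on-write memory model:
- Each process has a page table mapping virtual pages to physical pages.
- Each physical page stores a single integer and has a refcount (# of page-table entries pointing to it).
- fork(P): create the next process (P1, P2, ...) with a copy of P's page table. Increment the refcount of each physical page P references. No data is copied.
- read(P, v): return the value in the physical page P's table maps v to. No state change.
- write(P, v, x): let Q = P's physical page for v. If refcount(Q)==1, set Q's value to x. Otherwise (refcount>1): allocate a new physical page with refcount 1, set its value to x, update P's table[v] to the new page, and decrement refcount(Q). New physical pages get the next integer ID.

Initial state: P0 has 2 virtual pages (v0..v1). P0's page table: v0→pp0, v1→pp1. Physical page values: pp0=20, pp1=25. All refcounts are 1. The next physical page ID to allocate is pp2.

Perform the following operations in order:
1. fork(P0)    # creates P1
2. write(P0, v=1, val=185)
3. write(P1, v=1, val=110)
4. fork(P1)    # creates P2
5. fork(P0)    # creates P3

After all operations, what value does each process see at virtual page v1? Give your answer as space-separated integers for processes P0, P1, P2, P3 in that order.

Answer: 185 110 110 185

Derivation:
Op 1: fork(P0) -> P1. 2 ppages; refcounts: pp0:2 pp1:2
Op 2: write(P0, v1, 185). refcount(pp1)=2>1 -> COPY to pp2. 3 ppages; refcounts: pp0:2 pp1:1 pp2:1
Op 3: write(P1, v1, 110). refcount(pp1)=1 -> write in place. 3 ppages; refcounts: pp0:2 pp1:1 pp2:1
Op 4: fork(P1) -> P2. 3 ppages; refcounts: pp0:3 pp1:2 pp2:1
Op 5: fork(P0) -> P3. 3 ppages; refcounts: pp0:4 pp1:2 pp2:2
P0: v1 -> pp2 = 185
P1: v1 -> pp1 = 110
P2: v1 -> pp1 = 110
P3: v1 -> pp2 = 185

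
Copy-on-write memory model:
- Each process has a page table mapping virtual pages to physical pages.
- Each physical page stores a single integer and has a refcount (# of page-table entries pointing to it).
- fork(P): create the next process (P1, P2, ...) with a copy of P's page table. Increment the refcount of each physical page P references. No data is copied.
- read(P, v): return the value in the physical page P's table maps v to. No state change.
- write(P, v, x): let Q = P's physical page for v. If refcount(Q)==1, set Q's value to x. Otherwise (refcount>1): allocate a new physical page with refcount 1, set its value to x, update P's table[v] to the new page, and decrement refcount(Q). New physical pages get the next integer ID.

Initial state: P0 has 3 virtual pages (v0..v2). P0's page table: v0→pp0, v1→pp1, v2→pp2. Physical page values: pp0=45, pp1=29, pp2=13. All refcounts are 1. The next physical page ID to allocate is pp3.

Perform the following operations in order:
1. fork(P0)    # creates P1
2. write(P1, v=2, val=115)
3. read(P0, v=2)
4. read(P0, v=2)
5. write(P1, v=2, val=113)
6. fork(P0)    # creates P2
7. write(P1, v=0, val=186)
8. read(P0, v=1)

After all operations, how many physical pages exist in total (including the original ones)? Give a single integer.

Op 1: fork(P0) -> P1. 3 ppages; refcounts: pp0:2 pp1:2 pp2:2
Op 2: write(P1, v2, 115). refcount(pp2)=2>1 -> COPY to pp3. 4 ppages; refcounts: pp0:2 pp1:2 pp2:1 pp3:1
Op 3: read(P0, v2) -> 13. No state change.
Op 4: read(P0, v2) -> 13. No state change.
Op 5: write(P1, v2, 113). refcount(pp3)=1 -> write in place. 4 ppages; refcounts: pp0:2 pp1:2 pp2:1 pp3:1
Op 6: fork(P0) -> P2. 4 ppages; refcounts: pp0:3 pp1:3 pp2:2 pp3:1
Op 7: write(P1, v0, 186). refcount(pp0)=3>1 -> COPY to pp4. 5 ppages; refcounts: pp0:2 pp1:3 pp2:2 pp3:1 pp4:1
Op 8: read(P0, v1) -> 29. No state change.

Answer: 5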